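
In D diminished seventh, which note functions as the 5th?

A-flat

D diminished seventh is built on D; its 5th is a diminished 5th above the root.
A fifth above D uses the letter A, and the diminished 5th above D is A-flat.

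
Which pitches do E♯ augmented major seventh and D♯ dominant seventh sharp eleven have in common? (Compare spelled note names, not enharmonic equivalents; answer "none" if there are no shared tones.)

E♯ augmented major seventh = E-sharp, G-double-sharp, B-double-sharp, D-double-sharp.
D♯ dominant seventh sharp eleven = D-sharp, F-double-sharp, A-sharp, C-sharp, G-double-sharp.
Shared: G-double-sharp.

G-double-sharp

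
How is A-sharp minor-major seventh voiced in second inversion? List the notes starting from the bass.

A-sharp minor-major seventh = A-sharp–C-sharp–E-sharp–G-double-sharp; second inversion → fifth (E-sharp) lowest.

E-sharp G-double-sharp A-sharp C-sharp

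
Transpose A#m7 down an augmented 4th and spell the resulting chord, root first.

A# down an augmented 4th → E. New chord: E minor seventh.
E — root
G — minor 3rd
B — perfect 5th
D — minor 7th

E, G, B, D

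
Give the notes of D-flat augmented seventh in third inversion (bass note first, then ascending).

Cb, Db, F, A

D-flat augmented seventh = Db–F–A–Cb; third inversion → seventh (Cb) lowest.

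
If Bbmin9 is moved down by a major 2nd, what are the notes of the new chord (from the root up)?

Ab Cb Eb Gb Bb

Bb down a major 2nd → Ab. New chord: Ab minor ninth.
- root: Ab
- minor 3rd: Cb
- perfect 5th: Eb
- minor 7th: Gb
- major 9th: Bb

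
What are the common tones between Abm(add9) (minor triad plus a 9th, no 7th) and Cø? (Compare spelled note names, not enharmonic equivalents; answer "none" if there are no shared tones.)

Eb, Bb

Abm(add9): Ab Cb Eb Bb
Cø: C Eb Gb Bb
Common to both → Eb, Bb.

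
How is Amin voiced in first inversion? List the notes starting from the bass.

C – E – A

In root position, Amin is A–C–E.
First inversion puts the third (C) in the bass.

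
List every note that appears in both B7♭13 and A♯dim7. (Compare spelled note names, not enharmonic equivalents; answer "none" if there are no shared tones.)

B7♭13: B D# F# A G
A♯dim7: A# C# E G
Common to both → G.

G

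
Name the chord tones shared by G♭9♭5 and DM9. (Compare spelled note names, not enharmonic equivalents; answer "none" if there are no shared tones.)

none

G♭9♭5: G♭ B♭ D𝄫 F♭ A♭
DM9: D F♯ A C♯ E
Common to both → none.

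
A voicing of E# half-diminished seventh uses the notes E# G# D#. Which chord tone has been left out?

B

E# half-diminished seventh = E#, G#, B, D#. The voicing lacks the 5th (diminished 5th), B.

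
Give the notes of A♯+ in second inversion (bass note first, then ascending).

E𝄪, A♯, C𝄪

A♯+ = A♯–C𝄪–E𝄪; second inversion → fifth (E𝄪) lowest.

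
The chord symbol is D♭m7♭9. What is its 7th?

Root of D♭m7♭9 = Db. The 7th is a minor 7th: Db up a minor 7th → Cb.

Cb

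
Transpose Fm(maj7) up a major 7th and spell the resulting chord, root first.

F up a major 7th → E. New chord: E minor-major seventh.
- root: E
- minor 3rd: G
- perfect 5th: B
- major 7th: D#

E, G, B, D#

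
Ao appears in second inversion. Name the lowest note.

Ao in root position is A–C–Eb.
Second inversion places the fifth in the bass, which is Eb.

Eb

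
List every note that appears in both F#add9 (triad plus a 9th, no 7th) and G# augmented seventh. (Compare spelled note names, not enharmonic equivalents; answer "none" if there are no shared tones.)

F#add9: F# A# C# G#
G# augmented seventh: G# B# D## F#
Common to both → F#, G#.

F# – G#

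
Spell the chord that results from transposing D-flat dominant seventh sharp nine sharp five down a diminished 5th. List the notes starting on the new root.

A diminished 5th down from Db is G, so the new chord is G dominant seventh sharp nine sharp five.
root → G
3rd (major 3rd) → B
5th (augmented 5th) → D#
7th (minor 7th) → F
9th (augmented 9th) → A#

G – B – D# – F – A#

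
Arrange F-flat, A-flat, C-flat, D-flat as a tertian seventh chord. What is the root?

Arranged so that each adjacent pair is a third by letter name: D-flat – F-flat – A-flat – C-flat.
The bottom of that stack, D-flat, is the root (this is D-flat minor seventh).

D-flat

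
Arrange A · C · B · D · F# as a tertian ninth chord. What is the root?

B

Stacking in thirds gives B – D – F# – A – C, so B is the root — B minor seventh flat nine.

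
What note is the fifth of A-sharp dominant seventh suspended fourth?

E-sharp

Root of A-sharp dominant seventh suspended fourth = A-sharp. The 5th is a perfect 5th: A-sharp up a perfect 5th → E-sharp.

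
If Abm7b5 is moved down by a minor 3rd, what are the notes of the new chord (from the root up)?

Ab down a minor 3rd → F. New chord: F half-diminished seventh.
root → F
3rd (minor 3rd) → Ab
5th (diminished 5th) → Cb
7th (minor 7th) → Eb

F, Ab, Cb, Eb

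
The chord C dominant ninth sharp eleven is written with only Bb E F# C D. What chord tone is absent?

The full C dominant ninth sharp eleven chord is C, E, G, Bb, D, F#.
Comparing with the voicing, the perfect 5th (5th) — G — is absent.

G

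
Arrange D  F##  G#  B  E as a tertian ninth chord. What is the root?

E

Arranged so that each adjacent pair is a third by letter name: E – G# – B – D – F##.
The bottom of that stack, E, is the root (this is E dominant seventh sharp nine).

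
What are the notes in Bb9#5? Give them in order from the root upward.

Bb9#5: dominant ninth sharp five on Bb.
- root: Bb
- major 3rd: D
- augmented 5th: F#
- minor 7th: Ab
- major 9th: C

Bb – D – F# – Ab – C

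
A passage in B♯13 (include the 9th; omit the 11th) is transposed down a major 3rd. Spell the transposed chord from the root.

Transposed root: B# → G# (major 3rd down). So we spell G# dominant thirteenth:
Root: G#
Major 3rd (3rd): B#
Perfect 5th (5th): D#
Minor 7th (7th): F#
Major 9th (9th): A#
Major 13th (13th): E#

G# B# D# F# A# E#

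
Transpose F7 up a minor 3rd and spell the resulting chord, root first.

A minor 3rd up from F is A♭, so the new chord is A♭ dominant seventh.
root → A♭
3rd (major 3rd) → C
5th (perfect 5th) → E♭
7th (minor 7th) → G♭

A♭ C E♭ G♭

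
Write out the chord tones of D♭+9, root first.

D♭ – F – A – C♭ – E♭

D♭+9 is a dominant ninth sharp five built on D♭.
D♭ — root
F — major 3rd
A — augmented 5th
C♭ — minor 7th
E♭ — major 9th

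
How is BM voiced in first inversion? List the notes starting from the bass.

D# F# B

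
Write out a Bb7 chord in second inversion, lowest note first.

F  Ab  Bb  D

In root position, Bb7 is Bb–D–F–Ab.
Second inversion puts the fifth (F) in the bass.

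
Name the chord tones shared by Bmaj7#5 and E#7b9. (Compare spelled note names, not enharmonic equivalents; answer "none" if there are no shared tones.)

D#

Bmaj7#5 = B, D#, F##, A#.
E#7b9 = E#, G##, B#, D#, F#.
Shared: D#.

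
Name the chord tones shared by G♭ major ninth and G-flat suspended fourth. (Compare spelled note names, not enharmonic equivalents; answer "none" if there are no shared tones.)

G-flat – D-flat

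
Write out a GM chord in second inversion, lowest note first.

D – G – B

In root position, GM is G–B–D.
Second inversion puts the fifth (D) in the bass.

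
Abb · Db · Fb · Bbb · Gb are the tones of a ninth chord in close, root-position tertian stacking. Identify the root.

Gb

Stacking in thirds gives Gb – Bbb – Db – Fb – Abb, so Gb is the root — Gb minor seventh flat nine.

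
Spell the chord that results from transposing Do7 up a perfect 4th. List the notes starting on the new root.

G – Bb – Db – Fb

Transposed root: D → G (perfect 4th up). So we spell G diminished seventh:
Root: G
Minor 3rd (3rd): Bb
Diminished 5th (5th): Db
Diminished 7th (7th): Fb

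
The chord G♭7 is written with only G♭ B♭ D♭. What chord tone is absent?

The full G♭7 chord is G♭, B♭, D♭, F♭.
Comparing with the voicing, the minor 7th (7th) — F♭ — is absent.

F♭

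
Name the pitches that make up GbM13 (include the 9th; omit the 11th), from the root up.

Gb, Bb, Db, F, Ab, Eb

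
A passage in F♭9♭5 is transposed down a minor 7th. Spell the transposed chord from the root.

F♭ down a minor 7th → G♭. New chord: G♭ dominant ninth flat five.
G♭ — root
B♭ — major 3rd
D𝄫 — diminished 5th
F♭ — minor 7th
A♭ — major 9th

G♭ B♭ D𝄫 F♭ A♭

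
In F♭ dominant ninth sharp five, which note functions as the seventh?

Root of F♭ dominant ninth sharp five = Fb. The 7th is a minor 7th: Fb up a minor 7th → Ebb.

Ebb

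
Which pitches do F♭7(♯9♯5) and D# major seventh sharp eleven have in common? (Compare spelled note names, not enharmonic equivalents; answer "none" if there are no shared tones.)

F♭7(♯9♯5) = Fb, Ab, C, Ebb, G.
D# major seventh sharp eleven = D#, F##, A#, C##, G##.
Shared: none.

none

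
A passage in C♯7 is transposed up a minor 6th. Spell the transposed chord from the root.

A – C# – E – G

Transposed root: C# → A (minor 6th up). So we spell A dominant seventh:
- root: A
- major 3rd: C#
- perfect 5th: E
- minor 7th: G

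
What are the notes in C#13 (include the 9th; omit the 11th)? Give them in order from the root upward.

C#13 is a dominant thirteenth built on C#.
root → C#
3rd (major 3rd) → E#
5th (perfect 5th) → G#
7th (minor 7th) → B
9th (major 9th) → D#
13th (major 13th) → A#

C#  E#  G#  B  D#  A#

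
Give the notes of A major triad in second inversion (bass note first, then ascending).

E A C#

A major triad = A–C#–E; second inversion → fifth (E) lowest.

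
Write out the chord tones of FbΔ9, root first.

FbΔ9: major ninth on Fb.
- root: Fb
- major 3rd: Ab
- perfect 5th: Cb
- major 7th: Eb
- major 9th: Gb

Fb, Ab, Cb, Eb, Gb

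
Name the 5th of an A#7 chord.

E#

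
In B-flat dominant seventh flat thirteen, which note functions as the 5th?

Root of B-flat dominant seventh flat thirteen = B♭. The 5th is a perfect 5th: B♭ up a perfect 5th → F.

F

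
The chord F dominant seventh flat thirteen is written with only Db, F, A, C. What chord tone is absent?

Eb

F dominant seventh flat thirteen = F, A, C, Eb, Db. The voicing lacks the 7th (minor 7th), Eb.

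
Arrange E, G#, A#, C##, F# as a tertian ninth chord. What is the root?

F#

Arranged so that each adjacent pair is a third by letter name: F# – A# – C## – E – G#.
The bottom of that stack, F#, is the root (this is F# dominant ninth sharp five).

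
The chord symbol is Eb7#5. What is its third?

Eb7#5 is built on Eb; its 3rd is a major 3rd above the root.
A third above E uses the letter G, and the major 3rd above Eb is G.

G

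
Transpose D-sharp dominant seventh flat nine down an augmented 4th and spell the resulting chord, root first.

A C# E G Bb

An augmented 4th down from D# is A, so the new chord is A dominant seventh flat nine.
Root: A
Major 3rd (3rd): C#
Perfect 5th (5th): E
Minor 7th (7th): G
Minor 9th (9th): Bb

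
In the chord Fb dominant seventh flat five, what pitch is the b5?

Fb dominant seventh flat five is built on F-flat; its 5th is a diminished 5th above the root.
A fifth above F uses the letter C, and the diminished 5th above F-flat is C-double-flat.

C-double-flat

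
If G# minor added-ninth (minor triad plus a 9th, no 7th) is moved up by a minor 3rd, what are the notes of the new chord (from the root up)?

G-sharp up a minor 3rd → B. New chord: B minor added-ninth.
B — root
D — minor 3rd
F-sharp — perfect 5th
C-sharp — major 9th

B  D  F-sharp  C-sharp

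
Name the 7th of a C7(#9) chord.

B♭

Root of C7(#9) = C. The 7th is a minor 7th: C up a minor 7th → B♭.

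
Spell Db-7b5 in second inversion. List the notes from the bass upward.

Abb, Cb, Db, Fb

In root position, Db-7b5 is Db–Fb–Abb–Cb.
Second inversion puts the fifth (Abb) in the bass.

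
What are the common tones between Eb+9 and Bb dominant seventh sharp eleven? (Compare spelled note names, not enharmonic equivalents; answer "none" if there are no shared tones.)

F

Eb+9: Eb G B Db F
Bb dominant seventh sharp eleven: Bb D F Ab E
Common to both → F.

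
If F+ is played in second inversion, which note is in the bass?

C#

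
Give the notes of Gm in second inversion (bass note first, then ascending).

D G Bb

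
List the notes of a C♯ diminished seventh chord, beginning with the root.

C♯ diminished seventh is a diminished seventh built on C#.
root → C#
3rd (minor 3rd) → E
5th (diminished 5th) → G
7th (diminished 7th) → Bb

C# E G Bb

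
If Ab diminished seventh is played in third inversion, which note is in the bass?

G-double-flat

Ab diminished seventh in root position is A-flat–C-flat–E-double-flat–G-double-flat.
Third inversion places the seventh in the bass, which is G-double-flat.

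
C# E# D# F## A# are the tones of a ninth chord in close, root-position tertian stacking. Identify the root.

Arranged so that each adjacent pair is a third by letter name: D# – F## – A# – C# – E#.
The bottom of that stack, D#, is the root (this is D# dominant ninth).

D#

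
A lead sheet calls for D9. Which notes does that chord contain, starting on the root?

D9: dominant ninth on D.
D — root
F♯ — major 3rd
A — perfect 5th
C — minor 7th
E — major 9th

D  F♯  A  C  E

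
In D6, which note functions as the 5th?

D6 is built on D; its 5th is a perfect 5th above the root.
A fifth above D uses the letter A, and the perfect 5th above D is A.

A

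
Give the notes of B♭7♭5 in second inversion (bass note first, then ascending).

Fb, Ab, Bb, D

In root position, B♭7♭5 is Bb–D–Fb–Ab.
Second inversion puts the fifth (Fb) in the bass.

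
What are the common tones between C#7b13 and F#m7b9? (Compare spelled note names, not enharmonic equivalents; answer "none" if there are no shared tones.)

C#, A

C#7b13 = C#, E#, G#, B, A.
F#m7b9 = F#, A, C#, E, G.
Shared: C#, A.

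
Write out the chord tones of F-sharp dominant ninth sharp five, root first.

F-sharp – A-sharp – C-double-sharp – E – G-sharp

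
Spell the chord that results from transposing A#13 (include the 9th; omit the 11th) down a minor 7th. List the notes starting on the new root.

B# D## F## A# C## G##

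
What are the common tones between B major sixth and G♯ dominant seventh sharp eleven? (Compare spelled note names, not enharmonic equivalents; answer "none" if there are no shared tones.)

D-sharp, F-sharp, G-sharp

B major sixth: B D-sharp F-sharp G-sharp
G♯ dominant seventh sharp eleven: G-sharp B-sharp D-sharp F-sharp C-double-sharp
Common to both → D-sharp, F-sharp, G-sharp.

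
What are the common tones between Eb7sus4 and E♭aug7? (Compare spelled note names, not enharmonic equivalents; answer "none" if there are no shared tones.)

Eb7sus4: Eb Ab Bb Db
E♭aug7: Eb G B Db
Common to both → Eb, Db.

Eb  Db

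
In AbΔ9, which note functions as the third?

Root of AbΔ9 = Ab. The 3rd is a major 3rd: Ab up a major 3rd → C.

C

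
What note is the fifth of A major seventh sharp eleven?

E

A major seventh sharp eleven is built on A; its 5th is a perfect 5th above the root.
A fifth above A uses the letter E, and the perfect 5th above A is E.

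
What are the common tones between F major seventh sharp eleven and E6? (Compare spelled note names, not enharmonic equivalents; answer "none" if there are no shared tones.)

E  B

F major seventh sharp eleven = F, A, C, E, B.
E6 = E, G#, B, C#.
Shared: E, B.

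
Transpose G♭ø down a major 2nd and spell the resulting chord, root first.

A major 2nd down from Gb is Fb, so the new chord is Fb half-diminished seventh.
root → Fb
3rd (minor 3rd) → Abb
5th (diminished 5th) → Cbb
7th (minor 7th) → Ebb

Fb, Abb, Cbb, Ebb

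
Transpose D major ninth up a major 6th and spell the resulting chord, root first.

D up a major 6th → B. New chord: B major ninth.
Root: B
Major 3rd (3rd): D-sharp
Perfect 5th (5th): F-sharp
Major 7th (7th): A-sharp
Major 9th (9th): C-sharp

B D-sharp F-sharp A-sharp C-sharp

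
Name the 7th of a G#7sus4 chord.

F♯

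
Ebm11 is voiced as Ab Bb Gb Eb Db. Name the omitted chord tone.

The full Ebm11 chord is Eb, Gb, Bb, Db, F, Ab.
Comparing with the voicing, the major 9th (9th) — F — is absent.

F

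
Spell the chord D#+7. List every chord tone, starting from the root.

D#, F##, A##, C#

D#+7: augmented seventh on D#.
root → D#
3rd (major 3rd) → F##
5th (augmented 5th) → A##
7th (minor 7th) → C#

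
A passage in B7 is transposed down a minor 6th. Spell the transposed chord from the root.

D♯  F𝄪  A♯  C♯

B down a minor 6th → D♯. New chord: D♯ dominant seventh.
D♯ — root
F𝄪 — major 3rd
A♯ — perfect 5th
C♯ — minor 7th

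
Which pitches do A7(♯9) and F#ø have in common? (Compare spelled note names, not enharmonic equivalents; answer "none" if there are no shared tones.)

A7(♯9) = A, C#, E, G, B#.
F#ø = F#, A, C, E.
Shared: A, E.

A, E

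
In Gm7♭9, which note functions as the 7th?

F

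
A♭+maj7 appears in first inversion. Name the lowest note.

A♭+maj7 = Ab–C–E–G. First inversion → third in the bass = C.

C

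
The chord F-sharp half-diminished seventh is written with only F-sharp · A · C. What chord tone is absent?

E

F-sharp half-diminished seventh = F-sharp, A, C, E. The voicing lacks the 7th (minor 7th), E.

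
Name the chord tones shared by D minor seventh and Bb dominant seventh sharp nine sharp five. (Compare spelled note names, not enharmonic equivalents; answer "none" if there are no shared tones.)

D

D minor seventh: D F A C
Bb dominant seventh sharp nine sharp five: B-flat D F-sharp A-flat C-sharp
Common to both → D.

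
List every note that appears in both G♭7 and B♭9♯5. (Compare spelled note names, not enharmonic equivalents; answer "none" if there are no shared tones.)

Bb

G♭7: Gb Bb Db Fb
B♭9♯5: Bb D F# Ab C
Common to both → Bb.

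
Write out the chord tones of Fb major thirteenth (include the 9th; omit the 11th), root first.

F♭  A♭  C♭  E♭  G♭  D♭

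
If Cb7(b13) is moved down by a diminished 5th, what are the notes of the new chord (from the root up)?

Cb down a diminished 5th → F. New chord: F dominant seventh flat thirteen.
F — root
A — major 3rd
C — perfect 5th
Eb — minor 7th
Db — minor 13th

F – A – C – Eb – Db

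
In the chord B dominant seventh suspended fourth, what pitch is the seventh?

A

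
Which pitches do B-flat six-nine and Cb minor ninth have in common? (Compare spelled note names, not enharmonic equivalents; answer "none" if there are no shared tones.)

B-flat six-nine: B-flat D F G C
Cb minor ninth: C-flat E-double-flat G-flat B-double-flat D-flat
Common to both → none.

none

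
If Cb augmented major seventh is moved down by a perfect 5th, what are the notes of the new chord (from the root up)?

C-flat down a perfect 5th → F-flat. New chord: F-flat augmented major seventh.
F-flat — root
A-flat — major 3rd
C — augmented 5th
E-flat — major 7th

F-flat, A-flat, C, E-flat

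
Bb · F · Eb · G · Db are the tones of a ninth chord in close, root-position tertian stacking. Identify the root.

Eb

Stacking in thirds gives Eb – G – Bb – Db – F, so Eb is the root — Eb dominant ninth.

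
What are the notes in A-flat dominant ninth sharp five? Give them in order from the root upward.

Root Ab, quality dominant ninth sharp five:
Root: Ab
Major 3rd (3rd): C
Augmented 5th (5th): E
Minor 7th (7th): Gb
Major 9th (9th): Bb

Ab, C, E, Gb, Bb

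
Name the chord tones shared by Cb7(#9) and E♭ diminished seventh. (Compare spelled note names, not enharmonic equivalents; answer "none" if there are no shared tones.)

E♭, G♭, B𝄫

Cb7(#9): C♭ E♭ G♭ B𝄫 D
E♭ diminished seventh: E♭ G♭ B𝄫 D𝄫
Common to both → E♭, G♭, B𝄫.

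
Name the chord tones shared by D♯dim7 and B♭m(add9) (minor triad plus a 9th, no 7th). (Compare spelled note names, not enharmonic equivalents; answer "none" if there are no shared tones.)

C

D♯dim7: D# F# A C
B♭m(add9): Bb Db F C
Common to both → C.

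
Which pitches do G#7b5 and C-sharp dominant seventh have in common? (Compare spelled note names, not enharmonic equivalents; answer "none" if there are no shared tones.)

G#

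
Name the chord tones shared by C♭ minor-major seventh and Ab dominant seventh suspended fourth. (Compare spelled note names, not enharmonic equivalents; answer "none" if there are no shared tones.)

C♭ minor-major seventh: C-flat E-double-flat G-flat B-flat
Ab dominant seventh suspended fourth: A-flat D-flat E-flat G-flat
Common to both → G-flat.

G-flat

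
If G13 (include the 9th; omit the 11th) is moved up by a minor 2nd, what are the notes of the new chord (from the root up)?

Ab C Eb Gb Bb F

A minor 2nd up from G is Ab, so the new chord is Ab dominant thirteenth.
root → Ab
3rd (major 3rd) → C
5th (perfect 5th) → Eb
7th (minor 7th) → Gb
9th (major 9th) → Bb
13th (major 13th) → F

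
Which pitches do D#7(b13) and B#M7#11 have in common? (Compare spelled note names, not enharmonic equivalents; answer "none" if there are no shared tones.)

F𝄪

D#7(b13) = D♯, F𝄪, A♯, C♯, B.
B#M7#11 = B♯, D𝄪, F𝄪, A𝄪, E𝄪.
Shared: F𝄪.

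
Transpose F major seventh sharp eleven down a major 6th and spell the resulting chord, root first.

Ab C Eb G D

Transposed root: F → Ab (major 6th down). So we spell Ab major seventh sharp eleven:
root → Ab
3rd (major 3rd) → C
5th (perfect 5th) → Eb
7th (major 7th) → G
11th (augmented 11th) → D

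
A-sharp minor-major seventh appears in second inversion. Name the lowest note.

E♯

A-sharp minor-major seventh in root position is A♯–C♯–E♯–G𝄪.
Second inversion places the fifth in the bass, which is E♯.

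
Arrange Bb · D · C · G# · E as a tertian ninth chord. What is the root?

C

Arranged so that each adjacent pair is a third by letter name: C – E – G# – Bb – D.
The bottom of that stack, C, is the root (this is C dominant ninth sharp five).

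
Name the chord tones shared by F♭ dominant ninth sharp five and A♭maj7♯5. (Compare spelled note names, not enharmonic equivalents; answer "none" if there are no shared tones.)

A♭, C

F♭ dominant ninth sharp five: F♭ A♭ C E𝄫 G♭
A♭maj7♯5: A♭ C E G
Common to both → A♭, C.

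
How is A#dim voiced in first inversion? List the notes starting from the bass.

C#, E, A#

In root position, A#dim is A#–C#–E.
First inversion puts the third (C#) in the bass.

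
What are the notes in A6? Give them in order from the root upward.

A C# E F#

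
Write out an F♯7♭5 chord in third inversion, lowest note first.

E, F♯, A♯, C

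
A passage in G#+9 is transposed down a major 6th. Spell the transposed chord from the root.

B – D# – F## – A – C#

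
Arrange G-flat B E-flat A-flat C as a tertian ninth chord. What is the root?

A-flat

Arranged so that each adjacent pair is a third by letter name: A-flat – C – E-flat – G-flat – B.
The bottom of that stack, A-flat, is the root (this is A-flat dominant seventh sharp nine).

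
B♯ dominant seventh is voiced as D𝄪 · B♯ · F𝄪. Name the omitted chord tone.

B♯ dominant seventh = B♯, D𝄪, F𝄪, A♯. The voicing lacks the 7th (minor 7th), A♯.

A♯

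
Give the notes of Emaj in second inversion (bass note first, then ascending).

B E G#

Emaj = E–G#–B; second inversion → fifth (B) lowest.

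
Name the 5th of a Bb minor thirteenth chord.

F

Bb minor thirteenth is built on B-flat; its 5th is a perfect 5th above the root.
A fifth above B uses the letter F, and the perfect 5th above B-flat is F.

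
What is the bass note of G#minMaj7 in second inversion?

G#minMaj7 = G#–B–D#–F##. Second inversion → fifth in the bass = D#.

D#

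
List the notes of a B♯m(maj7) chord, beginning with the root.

B♯m(maj7): minor-major seventh on B#.
- root: B#
- minor 3rd: D#
- perfect 5th: F##
- major 7th: A##

B#  D#  F##  A##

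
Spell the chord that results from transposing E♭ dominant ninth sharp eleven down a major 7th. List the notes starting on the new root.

F-flat, A-flat, C-flat, E-double-flat, G-flat, B-flat

E-flat down a major 7th → F-flat. New chord: F-flat dominant ninth sharp eleven.
root → F-flat
3rd (major 3rd) → A-flat
5th (perfect 5th) → C-flat
7th (minor 7th) → E-double-flat
9th (major 9th) → G-flat
11th (augmented 11th) → B-flat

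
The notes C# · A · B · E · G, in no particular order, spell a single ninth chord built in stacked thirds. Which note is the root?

A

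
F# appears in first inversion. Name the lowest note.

A#

F# = F#–A#–C#. First inversion → third in the bass = A#.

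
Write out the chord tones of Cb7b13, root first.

Cb7b13 is a dominant seventh flat thirteen built on Cb.
Cb — root
Eb — major 3rd
Gb — perfect 5th
Bbb — minor 7th
Abb — minor 13th

Cb, Eb, Gb, Bbb, Abb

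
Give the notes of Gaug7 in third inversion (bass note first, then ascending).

Gaug7 = G–B–D#–F; third inversion → seventh (F) lowest.

F, G, B, D#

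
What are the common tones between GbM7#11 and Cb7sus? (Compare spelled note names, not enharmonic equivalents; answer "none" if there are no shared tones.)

Gb

GbM7#11: Gb Bb Db F C
Cb7sus: Cb Fb Gb Bbb
Common to both → Gb.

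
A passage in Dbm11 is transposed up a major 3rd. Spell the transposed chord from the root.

F, Ab, C, Eb, G, Bb

Db up a major 3rd → F. New chord: F minor eleventh.
root → F
3rd (minor 3rd) → Ab
5th (perfect 5th) → C
7th (minor 7th) → Eb
9th (major 9th) → G
11th (perfect 11th) → Bb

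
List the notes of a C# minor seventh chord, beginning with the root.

C-sharp  E  G-sharp  B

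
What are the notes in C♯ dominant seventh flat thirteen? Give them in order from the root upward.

C-sharp, E-sharp, G-sharp, B, A

Root C-sharp, quality dominant seventh flat thirteen:
Root: C-sharp
Major 3rd (3rd): E-sharp
Perfect 5th (5th): G-sharp
Minor 7th (7th): B
Minor 13th (13th): A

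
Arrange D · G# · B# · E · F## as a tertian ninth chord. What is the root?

Arranged so that each adjacent pair is a third by letter name: E – G# – B# – D – F##.
The bottom of that stack, E, is the root (this is E dominant seventh sharp nine sharp five).

E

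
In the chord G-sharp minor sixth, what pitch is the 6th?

E-sharp

G-sharp minor sixth is built on G-sharp; its 6th is a major 6th above the root.
A sixth above G uses the letter E, and the major 6th above G-sharp is E-sharp.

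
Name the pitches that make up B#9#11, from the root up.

B#9#11: dominant ninth sharp eleven on B♯.
root → B♯
3rd (major 3rd) → D𝄪
5th (perfect 5th) → F𝄪
7th (minor 7th) → A♯
9th (major 9th) → C𝄪
11th (augmented 11th) → E𝄪

B♯ – D𝄪 – F𝄪 – A♯ – C𝄪 – E𝄪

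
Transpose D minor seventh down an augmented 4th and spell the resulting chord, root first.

A♭  C♭  E♭  G♭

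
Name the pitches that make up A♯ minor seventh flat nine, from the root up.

Root A#, quality minor seventh flat nine:
root → A#
3rd (minor 3rd) → C#
5th (perfect 5th) → E#
7th (minor 7th) → G#
9th (minor 9th) → B

A#, C#, E#, G#, B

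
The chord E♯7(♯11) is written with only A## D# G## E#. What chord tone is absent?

E♯7(♯11) = E#, G##, B#, D#, A##. The voicing lacks the 5th (perfect 5th), B#.

B#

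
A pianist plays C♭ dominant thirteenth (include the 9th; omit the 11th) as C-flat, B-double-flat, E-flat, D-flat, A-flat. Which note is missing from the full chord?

G-flat

The full C♭ dominant thirteenth chord is C-flat, E-flat, G-flat, B-double-flat, D-flat, A-flat.
Comparing with the voicing, the perfect 5th (5th) — G-flat — is absent.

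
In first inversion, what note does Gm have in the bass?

Bb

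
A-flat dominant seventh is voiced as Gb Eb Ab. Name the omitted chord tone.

A-flat dominant seventh = Ab, C, Eb, Gb. The voicing lacks the 3rd (major 3rd), C.

C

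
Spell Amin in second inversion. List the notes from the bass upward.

E, A, C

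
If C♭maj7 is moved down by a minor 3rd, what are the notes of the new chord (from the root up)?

A minor 3rd down from Cb is Ab, so the new chord is Ab major seventh.
- root: Ab
- major 3rd: C
- perfect 5th: Eb
- major 7th: G

Ab – C – Eb – G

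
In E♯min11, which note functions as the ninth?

Root of E♯min11 = E#. The 9th is a major 9th: E# up a major 9th → F##.

F##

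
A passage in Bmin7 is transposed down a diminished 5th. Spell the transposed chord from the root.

B down a diminished 5th → E#. New chord: E# minor seventh.
Root: E#
Minor 3rd (3rd): G#
Perfect 5th (5th): B#
Minor 7th (7th): D#

E# – G# – B# – D#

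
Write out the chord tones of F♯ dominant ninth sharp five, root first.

F-sharp  A-sharp  C-double-sharp  E  G-sharp

Root F-sharp, quality dominant ninth sharp five:
Root: F-sharp
Major 3rd (3rd): A-sharp
Augmented 5th (5th): C-double-sharp
Minor 7th (7th): E
Major 9th (9th): G-sharp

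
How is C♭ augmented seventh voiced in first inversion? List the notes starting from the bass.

E-flat, G, B-double-flat, C-flat

In root position, C♭ augmented seventh is C-flat–E-flat–G–B-double-flat.
First inversion puts the third (E-flat) in the bass.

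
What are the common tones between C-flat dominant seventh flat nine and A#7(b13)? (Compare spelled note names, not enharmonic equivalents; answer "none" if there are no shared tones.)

C-flat dominant seventh flat nine: C♭ E♭ G♭ B𝄫 D𝄫
A#7(b13): A♯ C𝄪 E♯ G♯ F♯
Common to both → none.

none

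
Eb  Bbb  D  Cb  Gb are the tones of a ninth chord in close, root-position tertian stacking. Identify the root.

Cb

Arranged so that each adjacent pair is a third by letter name: Cb – Eb – Gb – Bbb – D.
The bottom of that stack, Cb, is the root (this is Cb dominant seventh sharp nine).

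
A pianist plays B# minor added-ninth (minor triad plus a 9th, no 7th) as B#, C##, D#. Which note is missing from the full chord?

F##

B# minor added-ninth = B#, D#, F##, C##. The voicing lacks the 5th (perfect 5th), F##.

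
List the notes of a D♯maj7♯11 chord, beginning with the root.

D#, F##, A#, C##, G##

D♯maj7♯11 is a major seventh sharp eleven built on D#.
- root: D#
- major 3rd: F##
- perfect 5th: A#
- major 7th: C##
- augmented 11th: G##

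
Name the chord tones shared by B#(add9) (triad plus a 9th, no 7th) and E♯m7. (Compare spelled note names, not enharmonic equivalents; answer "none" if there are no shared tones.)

B#

B#(add9) = B#, D##, F##, C##.
E♯m7 = E#, G#, B#, D#.
Shared: B#.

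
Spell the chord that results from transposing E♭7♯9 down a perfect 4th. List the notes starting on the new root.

Bb  D  F  Ab  C#

A perfect 4th down from Eb is Bb, so the new chord is Bb dominant seventh sharp nine.
Bb — root
D — major 3rd
F — perfect 5th
Ab — minor 7th
C# — augmented 9th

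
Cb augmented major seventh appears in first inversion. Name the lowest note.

Cb augmented major seventh = Cb–Eb–G–Bb. First inversion → third in the bass = Eb.

Eb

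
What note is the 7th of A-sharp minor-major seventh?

G##

A-sharp minor-major seventh is built on A#; its 7th is a major 7th above the root.
A seventh above A uses the letter G, and the major 7th above A# is G##.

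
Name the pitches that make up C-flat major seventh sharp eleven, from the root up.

C-flat major seventh sharp eleven is a major seventh sharp eleven built on Cb.
root → Cb
3rd (major 3rd) → Eb
5th (perfect 5th) → Gb
7th (major 7th) → Bb
11th (augmented 11th) → F

Cb, Eb, Gb, Bb, F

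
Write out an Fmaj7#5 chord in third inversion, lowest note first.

E, F, A, C♯

In root position, Fmaj7#5 is F–A–C♯–E.
Third inversion puts the seventh (E) in the bass.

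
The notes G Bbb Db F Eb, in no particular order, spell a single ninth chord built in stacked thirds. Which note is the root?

Eb

Stacking in thirds gives Eb – G – Bbb – Db – F, so Eb is the root — Eb dominant ninth flat five.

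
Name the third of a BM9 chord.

D#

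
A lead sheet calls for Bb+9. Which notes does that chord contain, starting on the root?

Bb+9: dominant ninth sharp five on Bb.
Root: Bb
Major 3rd (3rd): D
Augmented 5th (5th): F#
Minor 7th (7th): Ab
Major 9th (9th): C

Bb – D – F# – Ab – C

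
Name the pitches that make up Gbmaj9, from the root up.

Gb, Bb, Db, F, Ab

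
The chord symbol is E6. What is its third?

E6 is built on E; its 3rd is a major 3rd above the root.
A third above E uses the letter G, and the major 3rd above E is G#.

G#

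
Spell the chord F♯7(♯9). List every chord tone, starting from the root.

F♯7(♯9): dominant seventh sharp nine on F♯.
F♯ — root
A♯ — major 3rd
C♯ — perfect 5th
E — minor 7th
G𝄪 — augmented 9th

F♯, A♯, C♯, E, G𝄪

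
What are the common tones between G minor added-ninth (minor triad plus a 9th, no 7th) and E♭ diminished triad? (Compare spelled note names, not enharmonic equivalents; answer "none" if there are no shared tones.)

none

G minor added-ninth = G, B♭, D, A.
E♭ diminished triad = E♭, G♭, B𝄫.
Shared: none.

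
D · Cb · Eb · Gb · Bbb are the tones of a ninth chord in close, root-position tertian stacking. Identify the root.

Cb

Arranged so that each adjacent pair is a third by letter name: Cb – Eb – Gb – Bbb – D.
The bottom of that stack, Cb, is the root (this is Cb dominant seventh sharp nine).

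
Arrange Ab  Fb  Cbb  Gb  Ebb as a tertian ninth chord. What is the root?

Fb

Stacking in thirds gives Fb – Ab – Cbb – Ebb – Gb, so Fb is the root — Fb dominant ninth flat five.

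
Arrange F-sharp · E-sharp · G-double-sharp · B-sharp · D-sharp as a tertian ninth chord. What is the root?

E-sharp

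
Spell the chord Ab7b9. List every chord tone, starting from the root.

Ab C Eb Gb Bbb

Root Ab, quality dominant seventh flat nine:
- root: Ab
- major 3rd: C
- perfect 5th: Eb
- minor 7th: Gb
- minor 9th: Bbb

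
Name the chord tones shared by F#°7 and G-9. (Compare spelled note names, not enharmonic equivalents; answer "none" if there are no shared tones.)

F#°7: F# A C Eb
G-9: G Bb D F A
Common to both → A.

A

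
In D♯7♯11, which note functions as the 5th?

A♯

Root of D♯7♯11 = D♯. The 5th is a perfect 5th: D♯ up a perfect 5th → A♯.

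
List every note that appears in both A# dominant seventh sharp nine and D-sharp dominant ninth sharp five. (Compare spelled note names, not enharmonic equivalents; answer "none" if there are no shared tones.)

E-sharp

A# dominant seventh sharp nine = A-sharp, C-double-sharp, E-sharp, G-sharp, B-double-sharp.
D-sharp dominant ninth sharp five = D-sharp, F-double-sharp, A-double-sharp, C-sharp, E-sharp.
Shared: E-sharp.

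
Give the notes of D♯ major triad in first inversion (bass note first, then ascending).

D♯ major triad = D-sharp–F-double-sharp–A-sharp; first inversion → third (F-double-sharp) lowest.

F-double-sharp A-sharp D-sharp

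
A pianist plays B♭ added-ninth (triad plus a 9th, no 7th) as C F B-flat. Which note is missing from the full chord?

B♭ added-ninth = B-flat, D, F, C. The voicing lacks the 3rd (major 3rd), D.

D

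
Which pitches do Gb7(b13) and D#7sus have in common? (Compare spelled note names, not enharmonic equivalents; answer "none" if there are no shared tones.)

none

Gb7(b13): Gb Bb Db Fb Ebb
D#7sus: D# G# A# C#
Common to both → none.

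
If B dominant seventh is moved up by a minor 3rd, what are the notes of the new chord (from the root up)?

D F# A C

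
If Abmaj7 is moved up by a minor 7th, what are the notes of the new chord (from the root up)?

A minor 7th up from Ab is Gb, so the new chord is Gb major seventh.
Gb — root
Bb — major 3rd
Db — perfect 5th
F — major 7th

Gb – Bb – Db – F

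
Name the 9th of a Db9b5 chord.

Db9b5 is built on Db; its 9th is a major 9th above the root.
A second above D uses the letter E, and the major 9th above Db is Eb.

Eb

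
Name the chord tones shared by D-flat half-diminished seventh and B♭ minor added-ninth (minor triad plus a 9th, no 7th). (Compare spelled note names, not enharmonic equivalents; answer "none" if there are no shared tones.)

D-flat

D-flat half-diminished seventh = D-flat, F-flat, A-double-flat, C-flat.
B♭ minor added-ninth = B-flat, D-flat, F, C.
Shared: D-flat.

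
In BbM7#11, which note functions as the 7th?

A

Root of BbM7#11 = Bb. The 7th is a major 7th: Bb up a major 7th → A.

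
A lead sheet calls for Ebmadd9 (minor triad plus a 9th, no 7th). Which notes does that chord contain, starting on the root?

Ebmadd9: minor added-ninth on Eb.
- root: Eb
- minor 3rd: Gb
- perfect 5th: Bb
- major 9th: F

Eb Gb Bb F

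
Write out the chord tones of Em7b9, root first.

Em7b9: minor seventh flat nine on E.
root → E
3rd (minor 3rd) → G
5th (perfect 5th) → B
7th (minor 7th) → D
9th (minor 9th) → F

E, G, B, D, F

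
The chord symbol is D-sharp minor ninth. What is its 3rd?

F#

Root of D-sharp minor ninth = D#. The 3rd is a minor 3rd: D# up a minor 3rd → F#.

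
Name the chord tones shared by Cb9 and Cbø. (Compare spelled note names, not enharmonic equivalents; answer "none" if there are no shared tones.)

Cb9: Cb Eb Gb Bbb Db
Cbø: Cb Ebb Gbb Bbb
Common to both → Cb, Bbb.

Cb, Bbb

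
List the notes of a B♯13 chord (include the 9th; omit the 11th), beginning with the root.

B#, D##, F##, A#, C##, G##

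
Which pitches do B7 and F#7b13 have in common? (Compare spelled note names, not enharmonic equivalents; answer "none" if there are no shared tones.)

F♯

B7: B D♯ F♯ A
F#7b13: F♯ A♯ C♯ E D
Common to both → F♯.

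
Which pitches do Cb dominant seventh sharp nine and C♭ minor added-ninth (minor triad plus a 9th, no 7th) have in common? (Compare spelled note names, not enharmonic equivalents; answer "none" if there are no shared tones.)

C-flat G-flat

Cb dominant seventh sharp nine = C-flat, E-flat, G-flat, B-double-flat, D.
C♭ minor added-ninth = C-flat, E-double-flat, G-flat, D-flat.
Shared: C-flat, G-flat.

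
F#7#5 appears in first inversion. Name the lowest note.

A♯

F#7#5 in root position is F♯–A♯–C𝄪–E.
First inversion places the third in the bass, which is A♯.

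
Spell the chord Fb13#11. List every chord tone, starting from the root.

Fb  Ab  Cb  Ebb  Gb  Bb  Db

Fb13#11: dominant thirteenth sharp eleven on Fb.
root → Fb
3rd (major 3rd) → Ab
5th (perfect 5th) → Cb
7th (minor 7th) → Ebb
9th (major 9th) → Gb
11th (augmented 11th) → Bb
13th (major 13th) → Db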